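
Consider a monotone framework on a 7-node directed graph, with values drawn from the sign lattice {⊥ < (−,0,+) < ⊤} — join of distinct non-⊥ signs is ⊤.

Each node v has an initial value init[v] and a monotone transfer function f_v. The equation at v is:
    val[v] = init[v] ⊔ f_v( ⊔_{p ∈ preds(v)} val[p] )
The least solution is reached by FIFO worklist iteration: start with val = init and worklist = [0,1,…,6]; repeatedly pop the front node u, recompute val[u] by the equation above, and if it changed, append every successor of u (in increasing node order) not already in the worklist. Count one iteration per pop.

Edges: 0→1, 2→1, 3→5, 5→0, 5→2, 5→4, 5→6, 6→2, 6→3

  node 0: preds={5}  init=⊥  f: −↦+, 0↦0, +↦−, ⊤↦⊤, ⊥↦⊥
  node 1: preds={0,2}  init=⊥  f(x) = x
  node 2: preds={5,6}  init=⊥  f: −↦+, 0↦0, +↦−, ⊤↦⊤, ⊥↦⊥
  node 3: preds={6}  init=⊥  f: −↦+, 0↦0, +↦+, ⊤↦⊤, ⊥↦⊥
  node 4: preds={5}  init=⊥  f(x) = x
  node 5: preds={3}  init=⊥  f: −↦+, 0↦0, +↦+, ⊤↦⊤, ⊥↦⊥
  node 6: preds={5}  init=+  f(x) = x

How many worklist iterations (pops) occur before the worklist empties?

Worklist (12 pops):
  #1 pop 0: in=⊥ → ⊥ (no change)
  #2 pop 1: in=⊥ → ⊥ (no change)
  #3 pop 2: in=+ → − (was ⊥); enqueue [1]
  #4 pop 3: in=+ → + (was ⊥); enqueue []
  #5 pop 4: in=⊥ → ⊥ (no change)
  #6 pop 5: in=+ → + (was ⊥); enqueue [0,2,4]
  #7 pop 6: in=+ → + (no change)
  #8 pop 1: in=− → − (was ⊥); enqueue []
  #9 pop 0: in=+ → − (was ⊥); enqueue [1]
  #10 pop 2: in=+ → − (no change)
  #11 pop 4: in=+ → + (was ⊥); enqueue []
  #12 pop 1: in=− → − (no change)

Fixpoint:
  val[0] = −
  val[1] = −
  val[2] = −
  val[3] = +
  val[4] = +
  val[5] = +
  val[6] = +

12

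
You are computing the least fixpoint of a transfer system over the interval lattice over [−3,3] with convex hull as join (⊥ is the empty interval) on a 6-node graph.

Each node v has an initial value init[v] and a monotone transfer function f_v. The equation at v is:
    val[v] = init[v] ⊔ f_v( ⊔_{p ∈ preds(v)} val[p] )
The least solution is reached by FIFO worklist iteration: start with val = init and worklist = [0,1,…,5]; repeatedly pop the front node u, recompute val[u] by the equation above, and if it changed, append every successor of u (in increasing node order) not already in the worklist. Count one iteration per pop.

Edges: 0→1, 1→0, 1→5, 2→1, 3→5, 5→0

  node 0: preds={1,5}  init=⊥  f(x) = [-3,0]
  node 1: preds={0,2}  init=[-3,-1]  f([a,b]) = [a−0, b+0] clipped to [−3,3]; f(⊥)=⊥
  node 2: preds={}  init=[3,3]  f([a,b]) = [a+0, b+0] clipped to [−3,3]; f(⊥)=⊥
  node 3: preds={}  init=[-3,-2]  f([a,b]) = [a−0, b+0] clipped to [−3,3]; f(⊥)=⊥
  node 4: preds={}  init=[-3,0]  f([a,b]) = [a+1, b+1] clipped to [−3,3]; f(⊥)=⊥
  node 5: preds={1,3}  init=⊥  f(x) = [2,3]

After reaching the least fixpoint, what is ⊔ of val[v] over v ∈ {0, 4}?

Trace (7 dequeues):
  [1] u=0 | in [-3,-1] | out [-3,0] | prev ⊥ | push {}
  [2] u=1 | in [-3,3] | out [-3,3] | prev [-3,-1] | push {0}
  [3] u=2 | in ⊥ | out [3,3] | ==
  [4] u=3 | in ⊥ | out [-3,-2] | ==
  [5] u=4 | in ⊥ | out [-3,0] | ==
  [6] u=5 | in [-3,3] | out [2,3] | prev ⊥ | push {}
  [7] u=0 | in [-3,3] | out [-3,0] | ==

Converged values:
  [0] [-3,0]
  [1] [-3,3]
  [2] [3,3]
  [3] [-3,-2]
  [4] [-3,0]
  [5] [2,3]

[-3,0]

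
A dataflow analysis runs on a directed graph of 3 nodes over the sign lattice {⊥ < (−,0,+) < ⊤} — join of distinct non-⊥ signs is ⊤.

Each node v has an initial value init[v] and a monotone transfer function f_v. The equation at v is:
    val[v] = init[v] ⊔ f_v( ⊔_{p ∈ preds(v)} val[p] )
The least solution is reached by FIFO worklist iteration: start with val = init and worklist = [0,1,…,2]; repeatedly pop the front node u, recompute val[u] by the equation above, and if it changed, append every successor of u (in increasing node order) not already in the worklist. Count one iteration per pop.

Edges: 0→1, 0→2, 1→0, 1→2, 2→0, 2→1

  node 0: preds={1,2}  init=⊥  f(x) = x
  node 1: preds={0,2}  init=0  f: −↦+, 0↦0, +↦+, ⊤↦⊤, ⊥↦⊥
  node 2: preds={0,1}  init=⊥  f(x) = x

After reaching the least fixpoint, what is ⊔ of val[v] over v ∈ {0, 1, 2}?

Worklist (5 pops):
  #1 pop 0: in=0 → 0 (was ⊥); enqueue []
  #2 pop 1: in=0 → 0 (no change)
  #3 pop 2: in=0 → 0 (was ⊥); enqueue [0,1]
  #4 pop 0: in=0 → 0 (no change)
  #5 pop 1: in=0 → 0 (no change)

Fixpoint:
  val[0] = 0
  val[1] = 0
  val[2] = 0

0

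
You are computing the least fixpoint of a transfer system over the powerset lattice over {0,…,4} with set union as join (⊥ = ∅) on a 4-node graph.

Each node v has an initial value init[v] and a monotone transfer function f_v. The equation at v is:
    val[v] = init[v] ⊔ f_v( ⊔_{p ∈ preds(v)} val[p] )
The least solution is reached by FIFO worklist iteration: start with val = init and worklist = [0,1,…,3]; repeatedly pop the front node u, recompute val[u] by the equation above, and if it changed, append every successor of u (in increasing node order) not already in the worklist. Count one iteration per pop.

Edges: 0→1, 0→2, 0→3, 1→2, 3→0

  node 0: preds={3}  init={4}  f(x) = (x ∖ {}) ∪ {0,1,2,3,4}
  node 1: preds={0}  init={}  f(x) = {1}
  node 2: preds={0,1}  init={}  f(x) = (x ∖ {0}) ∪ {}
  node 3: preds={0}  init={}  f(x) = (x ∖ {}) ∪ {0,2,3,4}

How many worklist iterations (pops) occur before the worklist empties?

Worklist (5 pops):
  #1 pop 0: in={} → {0,1,2,3,4} (was {4}); enqueue []
  #2 pop 1: in={0,1,2,3,4} → {1} (was {}); enqueue []
  #3 pop 2: in={0,1,2,3,4} → {1,2,3,4} (was {}); enqueue []
  #4 pop 3: in={0,1,2,3,4} → {0,1,2,3,4} (was {}); enqueue [0]
  #5 pop 0: in={0,1,2,3,4} → {0,1,2,3,4} (no change)

Fixpoint:
  val[0] = {0,1,2,3,4}
  val[1] = {1}
  val[2] = {1,2,3,4}
  val[3] = {0,1,2,3,4}

5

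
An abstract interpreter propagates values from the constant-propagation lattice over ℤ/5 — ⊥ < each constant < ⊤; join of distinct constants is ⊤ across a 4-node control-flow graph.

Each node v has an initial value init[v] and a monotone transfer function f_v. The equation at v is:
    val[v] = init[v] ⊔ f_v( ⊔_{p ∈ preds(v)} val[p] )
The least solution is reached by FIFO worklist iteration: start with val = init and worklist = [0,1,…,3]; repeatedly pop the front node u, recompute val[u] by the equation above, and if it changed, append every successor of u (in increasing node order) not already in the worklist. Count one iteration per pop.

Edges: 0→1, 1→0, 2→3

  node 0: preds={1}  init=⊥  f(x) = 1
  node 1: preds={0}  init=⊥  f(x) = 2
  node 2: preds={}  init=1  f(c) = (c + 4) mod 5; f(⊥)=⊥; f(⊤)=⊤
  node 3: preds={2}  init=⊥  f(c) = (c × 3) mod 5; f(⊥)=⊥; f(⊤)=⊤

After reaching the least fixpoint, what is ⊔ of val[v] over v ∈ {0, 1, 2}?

⊤

Iteration log — 5 steps:
  step 1. node 0  ⊔preds=⊥  new=1  old=⊥  +wl: 
  step 2. node 1  ⊔preds=1  new=2  old=⊥  +wl: 0
  step 3. node 2  ⊔preds=⊥  new=1  stable
  step 4. node 3  ⊔preds=1  new=3  old=⊥  +wl: 
  step 5. node 0  ⊔preds=2  new=1  stable

Least fixpoint reached:
  node 0: 1
  node 1: 2
  node 2: 1
  node 3: 3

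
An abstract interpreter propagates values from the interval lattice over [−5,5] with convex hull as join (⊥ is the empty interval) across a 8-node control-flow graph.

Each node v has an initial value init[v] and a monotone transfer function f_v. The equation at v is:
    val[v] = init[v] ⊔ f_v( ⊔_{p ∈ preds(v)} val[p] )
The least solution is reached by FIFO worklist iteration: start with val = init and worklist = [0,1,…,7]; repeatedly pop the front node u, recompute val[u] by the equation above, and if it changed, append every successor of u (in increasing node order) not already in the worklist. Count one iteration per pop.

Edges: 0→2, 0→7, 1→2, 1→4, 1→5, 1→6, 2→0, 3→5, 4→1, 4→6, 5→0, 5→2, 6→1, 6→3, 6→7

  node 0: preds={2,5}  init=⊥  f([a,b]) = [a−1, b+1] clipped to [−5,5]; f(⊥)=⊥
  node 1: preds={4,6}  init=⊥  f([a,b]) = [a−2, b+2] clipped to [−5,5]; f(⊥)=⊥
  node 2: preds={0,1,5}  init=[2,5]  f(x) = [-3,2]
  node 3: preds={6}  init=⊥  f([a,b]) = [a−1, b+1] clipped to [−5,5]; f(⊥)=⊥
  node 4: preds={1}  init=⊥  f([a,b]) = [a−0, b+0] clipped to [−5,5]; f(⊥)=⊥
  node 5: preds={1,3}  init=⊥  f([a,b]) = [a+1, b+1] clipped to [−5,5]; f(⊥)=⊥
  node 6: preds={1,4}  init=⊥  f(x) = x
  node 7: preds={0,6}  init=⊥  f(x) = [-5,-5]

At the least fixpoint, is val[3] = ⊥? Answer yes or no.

Trace (11 dequeues):
  [1] u=0 | in [2,5] | out [1,5] | prev ⊥ | push {}
  [2] u=1 | in ⊥ | out ⊥ | ==
  [3] u=2 | in [1,5] | out [-3,5] | prev [2,5] | push {0}
  [4] u=3 | in ⊥ | out ⊥ | ==
  [5] u=4 | in ⊥ | out ⊥ | ==
  [6] u=5 | in ⊥ | out ⊥ | ==
  [7] u=6 | in ⊥ | out ⊥ | ==
  [8] u=7 | in [1,5] | out [-5,-5] | prev ⊥ | push {}
  [9] u=0 | in [-3,5] | out [-4,5] | prev [1,5] | push {2,7}
  [10] u=2 | in [-4,5] | out [-3,5] | ==
  [11] u=7 | in [-4,5] | out [-5,-5] | ==

Converged values:
  [0] [-4,5]
  [1] ⊥
  [2] [-3,5]
  [3] ⊥
  [4] ⊥
  [5] ⊥
  [6] ⊥
  [7] [-5,-5]

yes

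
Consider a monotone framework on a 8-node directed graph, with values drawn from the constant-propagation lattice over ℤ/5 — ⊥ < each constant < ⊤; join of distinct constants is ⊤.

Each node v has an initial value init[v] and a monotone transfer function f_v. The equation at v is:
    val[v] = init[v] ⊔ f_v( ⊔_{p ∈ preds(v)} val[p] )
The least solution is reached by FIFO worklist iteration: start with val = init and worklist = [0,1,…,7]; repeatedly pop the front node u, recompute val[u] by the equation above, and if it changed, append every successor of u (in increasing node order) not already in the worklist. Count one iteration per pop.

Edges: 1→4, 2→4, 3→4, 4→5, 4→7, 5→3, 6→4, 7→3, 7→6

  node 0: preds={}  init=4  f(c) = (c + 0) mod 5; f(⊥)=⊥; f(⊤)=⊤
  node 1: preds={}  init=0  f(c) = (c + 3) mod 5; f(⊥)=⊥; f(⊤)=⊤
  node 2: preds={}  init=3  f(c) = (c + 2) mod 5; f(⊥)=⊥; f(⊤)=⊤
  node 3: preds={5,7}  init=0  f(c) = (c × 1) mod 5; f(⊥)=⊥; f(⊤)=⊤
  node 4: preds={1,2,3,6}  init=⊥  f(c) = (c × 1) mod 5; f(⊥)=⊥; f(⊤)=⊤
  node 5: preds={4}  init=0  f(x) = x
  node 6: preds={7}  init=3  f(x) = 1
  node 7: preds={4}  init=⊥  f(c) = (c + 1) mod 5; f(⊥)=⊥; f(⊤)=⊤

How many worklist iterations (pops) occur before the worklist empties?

11

Iteration log — 11 steps:
  step 1. node 0  ⊔preds=⊥  new=4  stable
  step 2. node 1  ⊔preds=⊥  new=0  stable
  step 3. node 2  ⊔preds=⊥  new=3  stable
  step 4. node 3  ⊔preds=0  new=0  stable
  step 5. node 4  ⊔preds=⊤  new=⊤  old=⊥  +wl: 
  step 6. node 5  ⊔preds=⊤  new=⊤  old=0  +wl: 3
  step 7. node 6  ⊔preds=⊥  new=⊤  old=3  +wl: 4
  step 8. node 7  ⊔preds=⊤  new=⊤  old=⊥  +wl: 6
  step 9. node 3  ⊔preds=⊤  new=⊤  old=0  +wl: 
  step 10. node 4  ⊔preds=⊤  new=⊤  stable
  step 11. node 6  ⊔preds=⊤  new=⊤  stable

Least fixpoint reached:
  node 0: 4
  node 1: 0
  node 2: 3
  node 3: ⊤
  node 4: ⊤
  node 5: ⊤
  node 6: ⊤
  node 7: ⊤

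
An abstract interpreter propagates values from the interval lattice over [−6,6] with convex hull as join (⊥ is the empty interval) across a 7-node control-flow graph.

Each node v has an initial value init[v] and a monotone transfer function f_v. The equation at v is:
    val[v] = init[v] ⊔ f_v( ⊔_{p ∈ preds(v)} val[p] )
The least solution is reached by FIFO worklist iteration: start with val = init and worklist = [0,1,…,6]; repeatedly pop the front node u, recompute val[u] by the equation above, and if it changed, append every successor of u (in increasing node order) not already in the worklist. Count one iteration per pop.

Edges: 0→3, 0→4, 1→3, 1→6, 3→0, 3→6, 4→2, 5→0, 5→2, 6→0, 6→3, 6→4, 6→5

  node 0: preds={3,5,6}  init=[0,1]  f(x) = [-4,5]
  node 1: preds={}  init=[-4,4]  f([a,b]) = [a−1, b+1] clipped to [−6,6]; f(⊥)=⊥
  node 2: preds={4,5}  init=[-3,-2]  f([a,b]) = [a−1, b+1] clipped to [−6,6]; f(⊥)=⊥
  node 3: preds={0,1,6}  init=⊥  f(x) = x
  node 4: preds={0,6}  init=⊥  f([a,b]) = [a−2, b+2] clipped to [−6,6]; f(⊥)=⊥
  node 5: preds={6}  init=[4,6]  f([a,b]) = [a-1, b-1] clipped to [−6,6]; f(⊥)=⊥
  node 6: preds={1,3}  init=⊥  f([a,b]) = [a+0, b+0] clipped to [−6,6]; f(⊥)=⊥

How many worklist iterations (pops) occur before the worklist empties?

14

Worklist (14 pops):
  #1 pop 0: in=[4,6] → [-4,5] (was [0,1]); enqueue []
  #2 pop 1: in=⊥ → [-4,4] (no change)
  #3 pop 2: in=[4,6] → [-3,6] (was [-3,-2]); enqueue []
  #4 pop 3: in=[-4,5] → [-4,5] (was ⊥); enqueue [0]
  #5 pop 4: in=[-4,5] → [-6,6] (was ⊥); enqueue [2]
  #6 pop 5: in=⊥ → [4,6] (no change)
  #7 pop 6: in=[-4,5] → [-4,5] (was ⊥); enqueue [3,4,5]
  #8 pop 0: in=[-4,6] → [-4,5] (no change)
  #9 pop 2: in=[-6,6] → [-6,6] (was [-3,6]); enqueue []
  #10 pop 3: in=[-4,5] → [-4,5] (no change)
  #11 pop 4: in=[-4,5] → [-6,6] (no change)
  #12 pop 5: in=[-4,5] → [-5,6] (was [4,6]); enqueue [0,2]
  #13 pop 0: in=[-5,6] → [-4,5] (no change)
  #14 pop 2: in=[-6,6] → [-6,6] (no change)

Fixpoint:
  val[0] = [-4,5]
  val[1] = [-4,4]
  val[2] = [-6,6]
  val[3] = [-4,5]
  val[4] = [-6,6]
  val[5] = [-5,6]
  val[6] = [-4,5]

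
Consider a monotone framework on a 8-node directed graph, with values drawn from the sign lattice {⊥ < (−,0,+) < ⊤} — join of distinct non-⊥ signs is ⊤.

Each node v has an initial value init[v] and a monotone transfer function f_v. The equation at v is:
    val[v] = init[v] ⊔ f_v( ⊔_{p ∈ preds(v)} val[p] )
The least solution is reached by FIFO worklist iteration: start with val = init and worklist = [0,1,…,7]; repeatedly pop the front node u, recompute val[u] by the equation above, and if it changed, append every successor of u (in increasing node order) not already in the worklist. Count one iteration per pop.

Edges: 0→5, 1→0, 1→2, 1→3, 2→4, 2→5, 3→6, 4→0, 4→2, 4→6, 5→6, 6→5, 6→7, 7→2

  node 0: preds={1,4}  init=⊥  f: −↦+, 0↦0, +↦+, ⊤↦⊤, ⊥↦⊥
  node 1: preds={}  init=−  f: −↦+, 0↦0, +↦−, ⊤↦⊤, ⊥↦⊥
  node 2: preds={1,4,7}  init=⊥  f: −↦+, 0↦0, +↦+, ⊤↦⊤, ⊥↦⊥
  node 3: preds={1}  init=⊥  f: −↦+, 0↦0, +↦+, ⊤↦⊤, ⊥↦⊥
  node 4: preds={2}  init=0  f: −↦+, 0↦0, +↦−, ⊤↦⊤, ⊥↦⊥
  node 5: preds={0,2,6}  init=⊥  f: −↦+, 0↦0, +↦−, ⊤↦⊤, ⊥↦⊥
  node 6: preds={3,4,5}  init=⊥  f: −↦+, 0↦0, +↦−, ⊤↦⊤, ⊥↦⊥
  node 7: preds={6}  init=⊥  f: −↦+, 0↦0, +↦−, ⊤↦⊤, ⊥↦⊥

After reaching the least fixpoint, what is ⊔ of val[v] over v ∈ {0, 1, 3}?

⊤

Iteration log — 11 steps:
  step 1. node 0  ⊔preds=⊤  new=⊤  old=⊥  +wl: 
  step 2. node 1  ⊔preds=⊥  new=−  stable
  step 3. node 2  ⊔preds=⊤  new=⊤  old=⊥  +wl: 
  step 4. node 3  ⊔preds=−  new=+  old=⊥  +wl: 
  step 5. node 4  ⊔preds=⊤  new=⊤  old=0  +wl: 0,2
  step 6. node 5  ⊔preds=⊤  new=⊤  old=⊥  +wl: 
  step 7. node 6  ⊔preds=⊤  new=⊤  old=⊥  +wl: 5
  step 8. node 7  ⊔preds=⊤  new=⊤  old=⊥  +wl: 
  step 9. node 0  ⊔preds=⊤  new=⊤  stable
  step 10. node 2  ⊔preds=⊤  new=⊤  stable
  step 11. node 5  ⊔preds=⊤  new=⊤  stable

Least fixpoint reached:
  node 0: ⊤
  node 1: −
  node 2: ⊤
  node 3: +
  node 4: ⊤
  node 5: ⊤
  node 6: ⊤
  node 7: ⊤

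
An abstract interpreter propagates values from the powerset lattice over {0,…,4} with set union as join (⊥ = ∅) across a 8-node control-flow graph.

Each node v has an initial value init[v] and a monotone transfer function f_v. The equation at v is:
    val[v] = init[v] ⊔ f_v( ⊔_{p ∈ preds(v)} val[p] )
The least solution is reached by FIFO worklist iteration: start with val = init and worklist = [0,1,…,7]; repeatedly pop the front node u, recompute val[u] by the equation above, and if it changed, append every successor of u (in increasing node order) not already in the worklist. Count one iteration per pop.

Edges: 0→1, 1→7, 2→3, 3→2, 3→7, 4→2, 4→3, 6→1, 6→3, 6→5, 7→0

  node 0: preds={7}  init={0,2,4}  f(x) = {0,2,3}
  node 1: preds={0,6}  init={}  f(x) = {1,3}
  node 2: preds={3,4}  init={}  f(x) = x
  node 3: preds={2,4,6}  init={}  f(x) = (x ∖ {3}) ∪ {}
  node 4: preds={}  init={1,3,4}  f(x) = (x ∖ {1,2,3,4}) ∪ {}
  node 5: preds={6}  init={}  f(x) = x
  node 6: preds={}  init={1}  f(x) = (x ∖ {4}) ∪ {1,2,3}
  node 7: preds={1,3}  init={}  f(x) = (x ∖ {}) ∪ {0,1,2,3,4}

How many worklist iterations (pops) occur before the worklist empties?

16

Trace (16 dequeues):
  [1] u=0 | in {} | out {0,2,3,4} | prev {0,2,4} | push {}
  [2] u=1 | in {0,1,2,3,4} | out {1,3} | prev {} | push {}
  [3] u=2 | in {1,3,4} | out {1,3,4} | prev {} | push {}
  [4] u=3 | in {1,3,4} | out {1,4} | prev {} | push {2}
  [5] u=4 | in {} | out {1,3,4} | ==
  [6] u=5 | in {1} | out {1} | prev {} | push {}
  [7] u=6 | in {} | out {1,2,3} | prev {1} | push {1,3,5}
  [8] u=7 | in {1,3,4} | out {0,1,2,3,4} | prev {} | push {0}
  [9] u=2 | in {1,3,4} | out {1,3,4} | ==
  [10] u=1 | in {0,1,2,3,4} | out {1,3} | ==
  [11] u=3 | in {1,2,3,4} | out {1,2,4} | prev {1,4} | push {2,7}
  [12] u=5 | in {1,2,3} | out {1,2,3} | prev {1} | push {}
  [13] u=0 | in {0,1,2,3,4} | out {0,2,3,4} | ==
  [14] u=2 | in {1,2,3,4} | out {1,2,3,4} | prev {1,3,4} | push {3}
  [15] u=7 | in {1,2,3,4} | out {0,1,2,3,4} | ==
  [16] u=3 | in {1,2,3,4} | out {1,2,4} | ==

Converged values:
  [0] {0,2,3,4}
  [1] {1,3}
  [2] {1,2,3,4}
  [3] {1,2,4}
  [4] {1,3,4}
  [5] {1,2,3}
  [6] {1,2,3}
  [7] {0,1,2,3,4}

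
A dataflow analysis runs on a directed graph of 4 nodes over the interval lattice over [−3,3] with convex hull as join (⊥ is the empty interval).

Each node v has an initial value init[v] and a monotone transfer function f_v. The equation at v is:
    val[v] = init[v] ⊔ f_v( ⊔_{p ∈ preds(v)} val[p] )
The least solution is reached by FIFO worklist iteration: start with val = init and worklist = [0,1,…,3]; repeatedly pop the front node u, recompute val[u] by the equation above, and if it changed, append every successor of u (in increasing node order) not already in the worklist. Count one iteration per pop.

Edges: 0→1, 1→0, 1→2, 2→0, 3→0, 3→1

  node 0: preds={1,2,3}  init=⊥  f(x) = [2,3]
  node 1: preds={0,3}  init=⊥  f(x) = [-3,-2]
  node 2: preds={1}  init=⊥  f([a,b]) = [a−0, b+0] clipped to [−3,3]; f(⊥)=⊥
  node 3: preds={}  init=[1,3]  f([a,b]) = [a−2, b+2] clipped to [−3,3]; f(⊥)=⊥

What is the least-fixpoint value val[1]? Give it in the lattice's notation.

Trace (5 dequeues):
  [1] u=0 | in [1,3] | out [2,3] | prev ⊥ | push {}
  [2] u=1 | in [1,3] | out [-3,-2] | prev ⊥ | push {0}
  [3] u=2 | in [-3,-2] | out [-3,-2] | prev ⊥ | push {}
  [4] u=3 | in ⊥ | out [1,3] | ==
  [5] u=0 | in [-3,3] | out [2,3] | ==

Converged values:
  [0] [2,3]
  [1] [-3,-2]
  [2] [-3,-2]
  [3] [1,3]

[-3,-2]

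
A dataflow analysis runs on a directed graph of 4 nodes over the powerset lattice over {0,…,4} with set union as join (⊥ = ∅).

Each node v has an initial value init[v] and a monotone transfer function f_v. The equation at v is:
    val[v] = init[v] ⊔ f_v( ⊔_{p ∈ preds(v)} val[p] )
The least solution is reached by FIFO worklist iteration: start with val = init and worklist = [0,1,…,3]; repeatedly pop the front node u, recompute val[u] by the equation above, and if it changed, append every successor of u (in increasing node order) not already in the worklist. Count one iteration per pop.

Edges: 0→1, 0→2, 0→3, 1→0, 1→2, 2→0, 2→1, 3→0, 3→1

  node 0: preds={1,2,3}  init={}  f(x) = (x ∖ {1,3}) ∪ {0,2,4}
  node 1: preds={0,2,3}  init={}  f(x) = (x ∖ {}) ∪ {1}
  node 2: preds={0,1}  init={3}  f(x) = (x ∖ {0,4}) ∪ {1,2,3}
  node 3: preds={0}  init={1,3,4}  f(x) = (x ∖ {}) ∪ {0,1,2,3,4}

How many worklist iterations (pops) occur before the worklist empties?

Iteration log — 6 steps:
  step 1. node 0  ⊔preds={1,3,4}  new={0,2,4}  old={}  +wl: 
  step 2. node 1  ⊔preds={0,1,2,3,4}  new={0,1,2,3,4}  old={}  +wl: 0
  step 3. node 2  ⊔preds={0,1,2,3,4}  new={1,2,3}  old={3}  +wl: 1
  step 4. node 3  ⊔preds={0,2,4}  new={0,1,2,3,4}  old={1,3,4}  +wl: 
  step 5. node 0  ⊔preds={0,1,2,3,4}  new={0,2,4}  stable
  step 6. node 1  ⊔preds={0,1,2,3,4}  new={0,1,2,3,4}  stable

Least fixpoint reached:
  node 0: {0,2,4}
  node 1: {0,1,2,3,4}
  node 2: {1,2,3}
  node 3: {0,1,2,3,4}

6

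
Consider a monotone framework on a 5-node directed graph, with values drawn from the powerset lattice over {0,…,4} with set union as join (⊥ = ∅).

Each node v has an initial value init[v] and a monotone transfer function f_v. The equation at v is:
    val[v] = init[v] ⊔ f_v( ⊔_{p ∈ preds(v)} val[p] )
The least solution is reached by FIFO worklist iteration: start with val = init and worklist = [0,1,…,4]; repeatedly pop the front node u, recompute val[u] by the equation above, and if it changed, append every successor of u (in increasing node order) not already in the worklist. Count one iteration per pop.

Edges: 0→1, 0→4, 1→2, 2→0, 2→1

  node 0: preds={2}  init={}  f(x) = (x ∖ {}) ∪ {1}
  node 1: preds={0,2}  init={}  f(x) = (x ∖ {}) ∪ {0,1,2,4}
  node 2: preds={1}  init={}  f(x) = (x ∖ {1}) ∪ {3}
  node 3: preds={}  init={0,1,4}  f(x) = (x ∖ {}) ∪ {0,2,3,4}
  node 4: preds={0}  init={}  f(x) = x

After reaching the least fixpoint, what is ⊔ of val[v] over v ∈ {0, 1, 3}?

Trace (9 dequeues):
  [1] u=0 | in {} | out {1} | prev {} | push {}
  [2] u=1 | in {1} | out {0,1,2,4} | prev {} | push {}
  [3] u=2 | in {0,1,2,4} | out {0,2,3,4} | prev {} | push {0,1}
  [4] u=3 | in {} | out {0,1,2,3,4} | prev {0,1,4} | push {}
  [5] u=4 | in {1} | out {1} | prev {} | push {}
  [6] u=0 | in {0,2,3,4} | out {0,1,2,3,4} | prev {1} | push {4}
  [7] u=1 | in {0,1,2,3,4} | out {0,1,2,3,4} | prev {0,1,2,4} | push {2}
  [8] u=4 | in {0,1,2,3,4} | out {0,1,2,3,4} | prev {1} | push {}
  [9] u=2 | in {0,1,2,3,4} | out {0,2,3,4} | ==

Converged values:
  [0] {0,1,2,3,4}
  [1] {0,1,2,3,4}
  [2] {0,2,3,4}
  [3] {0,1,2,3,4}
  [4] {0,1,2,3,4}

{0,1,2,3,4}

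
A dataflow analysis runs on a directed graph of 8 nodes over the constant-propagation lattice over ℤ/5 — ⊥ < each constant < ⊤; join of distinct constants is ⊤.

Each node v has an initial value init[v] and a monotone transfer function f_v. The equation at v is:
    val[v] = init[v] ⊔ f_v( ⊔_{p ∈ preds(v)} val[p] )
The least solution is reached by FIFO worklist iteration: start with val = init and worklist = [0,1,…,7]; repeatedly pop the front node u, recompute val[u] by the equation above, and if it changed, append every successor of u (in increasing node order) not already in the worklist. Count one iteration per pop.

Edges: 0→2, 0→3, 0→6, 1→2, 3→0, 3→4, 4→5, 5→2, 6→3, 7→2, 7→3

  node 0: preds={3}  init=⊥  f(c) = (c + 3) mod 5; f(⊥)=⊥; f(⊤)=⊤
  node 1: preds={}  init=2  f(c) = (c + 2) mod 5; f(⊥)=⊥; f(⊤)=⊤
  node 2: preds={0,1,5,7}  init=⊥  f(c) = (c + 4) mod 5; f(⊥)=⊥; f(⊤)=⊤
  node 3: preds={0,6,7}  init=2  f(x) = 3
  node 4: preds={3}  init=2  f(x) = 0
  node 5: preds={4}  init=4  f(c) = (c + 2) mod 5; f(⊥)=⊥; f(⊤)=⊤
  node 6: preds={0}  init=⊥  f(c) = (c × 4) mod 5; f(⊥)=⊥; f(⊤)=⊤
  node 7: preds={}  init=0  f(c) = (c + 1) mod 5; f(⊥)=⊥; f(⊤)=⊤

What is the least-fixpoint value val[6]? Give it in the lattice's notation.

⊤

Trace (13 dequeues):
  [1] u=0 | in 2 | out 0 | prev ⊥ | push {}
  [2] u=1 | in ⊥ | out 2 | ==
  [3] u=2 | in ⊤ | out ⊤ | prev ⊥ | push {}
  [4] u=3 | in 0 | out ⊤ | prev 2 | push {0}
  [5] u=4 | in ⊤ | out ⊤ | prev 2 | push {}
  [6] u=5 | in ⊤ | out ⊤ | prev 4 | push {2}
  [7] u=6 | in 0 | out 0 | prev ⊥ | push {3}
  [8] u=7 | in ⊥ | out 0 | ==
  [9] u=0 | in ⊤ | out ⊤ | prev 0 | push {6}
  [10] u=2 | in ⊤ | out ⊤ | ==
  [11] u=3 | in ⊤ | out ⊤ | ==
  [12] u=6 | in ⊤ | out ⊤ | prev 0 | push {3}
  [13] u=3 | in ⊤ | out ⊤ | ==

Converged values:
  [0] ⊤
  [1] 2
  [2] ⊤
  [3] ⊤
  [4] ⊤
  [5] ⊤
  [6] ⊤
  [7] 0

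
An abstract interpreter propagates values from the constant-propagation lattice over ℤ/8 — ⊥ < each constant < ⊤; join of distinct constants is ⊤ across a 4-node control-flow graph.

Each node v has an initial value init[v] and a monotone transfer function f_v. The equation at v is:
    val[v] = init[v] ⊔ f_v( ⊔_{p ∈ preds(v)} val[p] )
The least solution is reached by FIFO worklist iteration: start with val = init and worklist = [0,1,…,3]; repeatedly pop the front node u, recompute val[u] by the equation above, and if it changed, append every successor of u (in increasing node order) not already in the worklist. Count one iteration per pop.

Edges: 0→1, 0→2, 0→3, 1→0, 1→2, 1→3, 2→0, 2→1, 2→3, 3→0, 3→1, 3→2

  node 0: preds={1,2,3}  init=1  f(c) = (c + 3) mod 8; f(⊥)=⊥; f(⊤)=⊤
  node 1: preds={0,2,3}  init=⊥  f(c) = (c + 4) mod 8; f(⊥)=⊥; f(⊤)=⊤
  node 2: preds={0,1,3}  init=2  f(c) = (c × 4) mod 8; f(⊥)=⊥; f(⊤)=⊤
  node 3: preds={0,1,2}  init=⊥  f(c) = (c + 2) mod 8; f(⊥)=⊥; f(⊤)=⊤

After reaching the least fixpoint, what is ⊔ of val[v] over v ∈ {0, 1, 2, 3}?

Iteration log — 7 steps:
  step 1. node 0  ⊔preds=2  new=⊤  old=1  +wl: 
  step 2. node 1  ⊔preds=⊤  new=⊤  old=⊥  +wl: 0
  step 3. node 2  ⊔preds=⊤  new=⊤  old=2  +wl: 1
  step 4. node 3  ⊔preds=⊤  new=⊤  old=⊥  +wl: 2
  step 5. node 0  ⊔preds=⊤  new=⊤  stable
  step 6. node 1  ⊔preds=⊤  new=⊤  stable
  step 7. node 2  ⊔preds=⊤  new=⊤  stable

Least fixpoint reached:
  node 0: ⊤
  node 1: ⊤
  node 2: ⊤
  node 3: ⊤

⊤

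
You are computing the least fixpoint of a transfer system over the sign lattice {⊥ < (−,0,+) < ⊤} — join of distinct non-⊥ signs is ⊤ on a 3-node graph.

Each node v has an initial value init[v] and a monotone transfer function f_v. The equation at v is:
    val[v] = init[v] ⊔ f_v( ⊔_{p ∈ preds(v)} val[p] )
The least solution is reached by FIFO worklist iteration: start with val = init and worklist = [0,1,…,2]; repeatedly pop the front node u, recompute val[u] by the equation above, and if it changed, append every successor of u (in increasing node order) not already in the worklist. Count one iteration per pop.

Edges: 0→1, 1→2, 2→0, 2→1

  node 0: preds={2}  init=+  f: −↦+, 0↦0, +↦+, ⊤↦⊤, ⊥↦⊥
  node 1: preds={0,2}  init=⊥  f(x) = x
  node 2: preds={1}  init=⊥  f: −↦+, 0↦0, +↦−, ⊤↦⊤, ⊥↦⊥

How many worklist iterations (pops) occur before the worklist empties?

8

Trace (8 dequeues):
  [1] u=0 | in ⊥ | out + | ==
  [2] u=1 | in + | out + | prev ⊥ | push {}
  [3] u=2 | in + | out − | prev ⊥ | push {0,1}
  [4] u=0 | in − | out + | ==
  [5] u=1 | in ⊤ | out ⊤ | prev + | push {2}
  [6] u=2 | in ⊤ | out ⊤ | prev − | push {0,1}
  [7] u=0 | in ⊤ | out ⊤ | prev + | push {}
  [8] u=1 | in ⊤ | out ⊤ | ==

Converged values:
  [0] ⊤
  [1] ⊤
  [2] ⊤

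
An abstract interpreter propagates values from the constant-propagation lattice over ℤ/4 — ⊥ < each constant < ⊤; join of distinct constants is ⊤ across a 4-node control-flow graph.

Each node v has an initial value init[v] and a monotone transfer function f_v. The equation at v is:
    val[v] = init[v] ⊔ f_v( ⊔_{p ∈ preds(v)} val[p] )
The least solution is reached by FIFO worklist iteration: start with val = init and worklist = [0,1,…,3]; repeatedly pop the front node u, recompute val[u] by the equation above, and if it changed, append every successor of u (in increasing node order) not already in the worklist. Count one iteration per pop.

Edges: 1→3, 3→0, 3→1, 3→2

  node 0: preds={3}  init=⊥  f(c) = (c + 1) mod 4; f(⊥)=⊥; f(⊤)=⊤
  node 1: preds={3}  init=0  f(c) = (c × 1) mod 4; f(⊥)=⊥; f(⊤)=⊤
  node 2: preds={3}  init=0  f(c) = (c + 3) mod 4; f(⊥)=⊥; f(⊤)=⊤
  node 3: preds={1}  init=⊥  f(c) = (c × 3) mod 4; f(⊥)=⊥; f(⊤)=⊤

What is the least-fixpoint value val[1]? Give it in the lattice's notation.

0

Iteration log — 7 steps:
  step 1. node 0  ⊔preds=⊥  new=⊥  stable
  step 2. node 1  ⊔preds=⊥  new=0  stable
  step 3. node 2  ⊔preds=⊥  new=0  stable
  step 4. node 3  ⊔preds=0  new=0  old=⊥  +wl: 0,1,2
  step 5. node 0  ⊔preds=0  new=1  old=⊥  +wl: 
  step 6. node 1  ⊔preds=0  new=0  stable
  step 7. node 2  ⊔preds=0  new=⊤  old=0  +wl: 

Least fixpoint reached:
  node 0: 1
  node 1: 0
  node 2: ⊤
  node 3: 0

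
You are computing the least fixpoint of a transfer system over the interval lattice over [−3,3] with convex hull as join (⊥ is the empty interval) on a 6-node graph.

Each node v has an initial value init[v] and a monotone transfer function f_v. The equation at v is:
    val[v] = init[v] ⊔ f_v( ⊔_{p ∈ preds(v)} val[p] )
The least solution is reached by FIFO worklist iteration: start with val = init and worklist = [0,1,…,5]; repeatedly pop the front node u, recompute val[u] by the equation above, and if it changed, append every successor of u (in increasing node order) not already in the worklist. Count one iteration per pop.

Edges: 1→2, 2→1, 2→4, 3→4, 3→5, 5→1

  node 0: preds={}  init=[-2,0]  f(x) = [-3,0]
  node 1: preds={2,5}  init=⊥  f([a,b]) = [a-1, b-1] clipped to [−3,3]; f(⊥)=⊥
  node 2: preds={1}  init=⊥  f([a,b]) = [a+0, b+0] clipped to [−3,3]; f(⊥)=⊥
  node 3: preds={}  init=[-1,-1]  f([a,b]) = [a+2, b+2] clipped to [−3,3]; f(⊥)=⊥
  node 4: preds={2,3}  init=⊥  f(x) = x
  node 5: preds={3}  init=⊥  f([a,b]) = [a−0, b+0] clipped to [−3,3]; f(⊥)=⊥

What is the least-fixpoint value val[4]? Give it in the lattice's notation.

[-3,-1]

Trace (13 dequeues):
  [1] u=0 | in ⊥ | out [-3,0] | prev [-2,0] | push {}
  [2] u=1 | in ⊥ | out ⊥ | ==
  [3] u=2 | in ⊥ | out ⊥ | ==
  [4] u=3 | in ⊥ | out [-1,-1] | ==
  [5] u=4 | in [-1,-1] | out [-1,-1] | prev ⊥ | push {}
  [6] u=5 | in [-1,-1] | out [-1,-1] | prev ⊥ | push {1}
  [7] u=1 | in [-1,-1] | out [-2,-2] | prev ⊥ | push {2}
  [8] u=2 | in [-2,-2] | out [-2,-2] | prev ⊥ | push {1,4}
  [9] u=1 | in [-2,-1] | out [-3,-2] | prev [-2,-2] | push {2}
  [10] u=4 | in [-2,-1] | out [-2,-1] | prev [-1,-1] | push {}
  [11] u=2 | in [-3,-2] | out [-3,-2] | prev [-2,-2] | push {1,4}
  [12] u=1 | in [-3,-1] | out [-3,-2] | ==
  [13] u=4 | in [-3,-1] | out [-3,-1] | prev [-2,-1] | push {}

Converged values:
  [0] [-3,0]
  [1] [-3,-2]
  [2] [-3,-2]
  [3] [-1,-1]
  [4] [-3,-1]
  [5] [-1,-1]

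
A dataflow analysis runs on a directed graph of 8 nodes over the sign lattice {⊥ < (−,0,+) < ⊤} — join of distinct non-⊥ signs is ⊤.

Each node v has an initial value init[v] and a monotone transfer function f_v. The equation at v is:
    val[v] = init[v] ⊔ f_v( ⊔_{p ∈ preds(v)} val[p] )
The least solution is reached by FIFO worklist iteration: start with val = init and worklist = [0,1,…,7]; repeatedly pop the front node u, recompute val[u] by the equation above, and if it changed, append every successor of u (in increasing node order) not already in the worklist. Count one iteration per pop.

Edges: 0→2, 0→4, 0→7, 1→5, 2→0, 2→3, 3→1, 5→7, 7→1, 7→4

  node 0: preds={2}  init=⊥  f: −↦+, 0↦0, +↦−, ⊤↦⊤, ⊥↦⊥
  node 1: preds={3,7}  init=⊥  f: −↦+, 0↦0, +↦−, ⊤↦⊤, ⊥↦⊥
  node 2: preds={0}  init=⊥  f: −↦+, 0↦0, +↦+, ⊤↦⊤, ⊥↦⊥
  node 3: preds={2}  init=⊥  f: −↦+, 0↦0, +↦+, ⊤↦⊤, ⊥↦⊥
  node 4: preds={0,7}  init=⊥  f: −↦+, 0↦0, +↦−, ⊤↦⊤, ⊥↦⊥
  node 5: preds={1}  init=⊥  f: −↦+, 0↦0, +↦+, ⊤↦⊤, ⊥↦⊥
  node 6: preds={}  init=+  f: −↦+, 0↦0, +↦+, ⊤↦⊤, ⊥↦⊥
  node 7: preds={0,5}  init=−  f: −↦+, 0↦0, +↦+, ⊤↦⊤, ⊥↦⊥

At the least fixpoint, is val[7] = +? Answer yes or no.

no

Worklist (12 pops):
  #1 pop 0: in=⊥ → ⊥ (no change)
  #2 pop 1: in=− → + (was ⊥); enqueue []
  #3 pop 2: in=⊥ → ⊥ (no change)
  #4 pop 3: in=⊥ → ⊥ (no change)
  #5 pop 4: in=− → + (was ⊥); enqueue []
  #6 pop 5: in=+ → + (was ⊥); enqueue []
  #7 pop 6: in=⊥ → + (no change)
  #8 pop 7: in=+ → ⊤ (was −); enqueue [1,4]
  #9 pop 1: in=⊤ → ⊤ (was +); enqueue [5]
  #10 pop 4: in=⊤ → ⊤ (was +); enqueue []
  #11 pop 5: in=⊤ → ⊤ (was +); enqueue [7]
  #12 pop 7: in=⊤ → ⊤ (no change)

Fixpoint:
  val[0] = ⊥
  val[1] = ⊤
  val[2] = ⊥
  val[3] = ⊥
  val[4] = ⊤
  val[5] = ⊤
  val[6] = +
  val[7] = ⊤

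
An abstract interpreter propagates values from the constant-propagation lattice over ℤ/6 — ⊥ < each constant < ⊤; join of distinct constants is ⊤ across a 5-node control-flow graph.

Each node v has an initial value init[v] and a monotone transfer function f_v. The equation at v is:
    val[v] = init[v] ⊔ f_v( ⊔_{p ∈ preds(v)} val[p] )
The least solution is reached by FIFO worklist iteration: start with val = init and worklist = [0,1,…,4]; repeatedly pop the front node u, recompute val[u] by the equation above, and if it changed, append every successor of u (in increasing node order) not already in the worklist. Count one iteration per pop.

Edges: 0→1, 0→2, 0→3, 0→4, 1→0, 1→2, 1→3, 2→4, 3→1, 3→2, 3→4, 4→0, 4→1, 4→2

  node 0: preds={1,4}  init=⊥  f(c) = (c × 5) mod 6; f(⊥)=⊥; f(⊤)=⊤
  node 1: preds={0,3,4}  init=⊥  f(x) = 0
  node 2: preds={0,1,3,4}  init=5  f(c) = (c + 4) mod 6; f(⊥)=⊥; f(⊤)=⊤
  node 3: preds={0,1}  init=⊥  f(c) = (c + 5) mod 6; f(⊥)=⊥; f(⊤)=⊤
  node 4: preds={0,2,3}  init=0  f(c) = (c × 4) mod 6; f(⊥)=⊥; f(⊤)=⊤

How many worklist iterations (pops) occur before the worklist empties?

12

Iteration log — 12 steps:
  step 1. node 0  ⊔preds=0  new=0  old=⊥  +wl: 
  step 2. node 1  ⊔preds=0  new=0  old=⊥  +wl: 0
  step 3. node 2  ⊔preds=0  new=⊤  old=5  +wl: 
  step 4. node 3  ⊔preds=0  new=5  old=⊥  +wl: 1,2
  step 5. node 4  ⊔preds=⊤  new=⊤  old=0  +wl: 
  step 6. node 0  ⊔preds=⊤  new=⊤  old=0  +wl: 3,4
  step 7. node 1  ⊔preds=⊤  new=0  stable
  step 8. node 2  ⊔preds=⊤  new=⊤  stable
  step 9. node 3  ⊔preds=⊤  new=⊤  old=5  +wl: 1,2
  step 10. node 4  ⊔preds=⊤  new=⊤  stable
  step 11. node 1  ⊔preds=⊤  new=0  stable
  step 12. node 2  ⊔preds=⊤  new=⊤  stable

Least fixpoint reached:
  node 0: ⊤
  node 1: 0
  node 2: ⊤
  node 3: ⊤
  node 4: ⊤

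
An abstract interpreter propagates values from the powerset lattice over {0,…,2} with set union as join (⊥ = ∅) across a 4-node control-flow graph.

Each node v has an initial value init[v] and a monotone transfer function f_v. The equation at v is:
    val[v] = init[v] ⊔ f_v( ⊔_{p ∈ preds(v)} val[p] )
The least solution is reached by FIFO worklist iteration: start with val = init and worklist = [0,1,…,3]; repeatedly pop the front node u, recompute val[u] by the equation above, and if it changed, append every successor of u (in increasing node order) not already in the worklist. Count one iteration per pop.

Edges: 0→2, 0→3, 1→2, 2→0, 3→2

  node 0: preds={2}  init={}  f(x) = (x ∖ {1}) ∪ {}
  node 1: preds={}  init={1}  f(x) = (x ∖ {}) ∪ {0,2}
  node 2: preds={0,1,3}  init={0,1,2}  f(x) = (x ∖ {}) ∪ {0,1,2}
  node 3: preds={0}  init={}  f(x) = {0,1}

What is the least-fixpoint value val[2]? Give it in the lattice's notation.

Trace (5 dequeues):
  [1] u=0 | in {0,1,2} | out {0,2} | prev {} | push {}
  [2] u=1 | in {} | out {0,1,2} | prev {1} | push {}
  [3] u=2 | in {0,1,2} | out {0,1,2} | ==
  [4] u=3 | in {0,2} | out {0,1} | prev {} | push {2}
  [5] u=2 | in {0,1,2} | out {0,1,2} | ==

Converged values:
  [0] {0,2}
  [1] {0,1,2}
  [2] {0,1,2}
  [3] {0,1}

{0,1,2}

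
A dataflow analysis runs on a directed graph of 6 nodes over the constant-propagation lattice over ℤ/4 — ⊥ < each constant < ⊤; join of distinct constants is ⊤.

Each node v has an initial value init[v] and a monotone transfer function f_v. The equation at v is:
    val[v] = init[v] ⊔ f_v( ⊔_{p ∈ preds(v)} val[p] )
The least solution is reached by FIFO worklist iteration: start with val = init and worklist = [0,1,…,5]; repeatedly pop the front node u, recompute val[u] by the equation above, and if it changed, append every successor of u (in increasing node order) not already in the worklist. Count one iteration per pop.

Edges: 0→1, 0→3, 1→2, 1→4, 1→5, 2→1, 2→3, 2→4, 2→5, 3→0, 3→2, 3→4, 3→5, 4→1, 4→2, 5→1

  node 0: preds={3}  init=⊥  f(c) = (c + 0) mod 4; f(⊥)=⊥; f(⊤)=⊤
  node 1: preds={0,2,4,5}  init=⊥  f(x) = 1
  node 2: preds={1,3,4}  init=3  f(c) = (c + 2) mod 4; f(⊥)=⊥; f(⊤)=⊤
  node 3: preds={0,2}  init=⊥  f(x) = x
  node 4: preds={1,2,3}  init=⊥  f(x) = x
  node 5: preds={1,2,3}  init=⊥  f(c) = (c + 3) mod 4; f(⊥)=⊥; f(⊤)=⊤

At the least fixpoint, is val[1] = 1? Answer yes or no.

yes

Iteration log — 16 steps:
  step 1. node 0  ⊔preds=⊥  new=⊥  stable
  step 2. node 1  ⊔preds=3  new=1  old=⊥  +wl: 
  step 3. node 2  ⊔preds=1  new=3  stable
  step 4. node 3  ⊔preds=3  new=3  old=⊥  +wl: 0,2
  step 5. node 4  ⊔preds=⊤  new=⊤  old=⊥  +wl: 1
  step 6. node 5  ⊔preds=⊤  new=⊤  old=⊥  +wl: 
  step 7. node 0  ⊔preds=3  new=3  old=⊥  +wl: 3
  step 8. node 2  ⊔preds=⊤  new=⊤  old=3  +wl: 4,5
  step 9. node 1  ⊔preds=⊤  new=1  stable
  step 10. node 3  ⊔preds=⊤  new=⊤  old=3  +wl: 0,2
  step 11. node 4  ⊔preds=⊤  new=⊤  stable
  step 12. node 5  ⊔preds=⊤  new=⊤  stable
  step 13. node 0  ⊔preds=⊤  new=⊤  old=3  +wl: 1,3
  step 14. node 2  ⊔preds=⊤  new=⊤  stable
  step 15. node 1  ⊔preds=⊤  new=1  stable
  step 16. node 3  ⊔preds=⊤  new=⊤  stable

Least fixpoint reached:
  node 0: ⊤
  node 1: 1
  node 2: ⊤
  node 3: ⊤
  node 4: ⊤
  node 5: ⊤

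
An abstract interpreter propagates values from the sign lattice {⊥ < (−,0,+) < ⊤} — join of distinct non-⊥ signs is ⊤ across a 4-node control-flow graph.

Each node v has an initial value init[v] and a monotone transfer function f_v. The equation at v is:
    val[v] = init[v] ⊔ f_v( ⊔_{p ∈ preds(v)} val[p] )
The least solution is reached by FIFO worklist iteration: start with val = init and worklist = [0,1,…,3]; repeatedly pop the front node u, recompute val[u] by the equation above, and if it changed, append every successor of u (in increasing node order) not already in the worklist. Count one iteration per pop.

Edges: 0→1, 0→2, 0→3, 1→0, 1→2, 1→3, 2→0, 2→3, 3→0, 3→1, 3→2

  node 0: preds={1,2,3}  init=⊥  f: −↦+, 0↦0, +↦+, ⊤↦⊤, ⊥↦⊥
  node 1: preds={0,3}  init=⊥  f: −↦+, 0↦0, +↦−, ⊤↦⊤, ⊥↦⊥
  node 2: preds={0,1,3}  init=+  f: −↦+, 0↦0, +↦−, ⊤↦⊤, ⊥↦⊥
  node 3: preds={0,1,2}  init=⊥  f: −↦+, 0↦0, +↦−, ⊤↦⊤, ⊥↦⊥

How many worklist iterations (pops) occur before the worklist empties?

9

Iteration log — 9 steps:
  step 1. node 0  ⊔preds=+  new=+  old=⊥  +wl: 
  step 2. node 1  ⊔preds=+  new=−  old=⊥  +wl: 0
  step 3. node 2  ⊔preds=⊤  new=⊤  old=+  +wl: 
  step 4. node 3  ⊔preds=⊤  new=⊤  old=⊥  +wl: 1,2
  step 5. node 0  ⊔preds=⊤  new=⊤  old=+  +wl: 3
  step 6. node 1  ⊔preds=⊤  new=⊤  old=−  +wl: 0
  step 7. node 2  ⊔preds=⊤  new=⊤  stable
  step 8. node 3  ⊔preds=⊤  new=⊤  stable
  step 9. node 0  ⊔preds=⊤  new=⊤  stable

Least fixpoint reached:
  node 0: ⊤
  node 1: ⊤
  node 2: ⊤
  node 3: ⊤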